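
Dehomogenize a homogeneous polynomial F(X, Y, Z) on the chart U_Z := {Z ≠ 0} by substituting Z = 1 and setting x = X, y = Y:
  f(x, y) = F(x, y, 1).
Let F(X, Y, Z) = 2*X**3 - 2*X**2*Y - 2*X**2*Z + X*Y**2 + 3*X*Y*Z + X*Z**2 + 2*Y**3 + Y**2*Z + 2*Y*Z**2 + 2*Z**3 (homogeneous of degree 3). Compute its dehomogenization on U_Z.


f(x, y) = 2*x**3 - 2*x**2*y - 2*x**2 + x*y**2 + 3*x*y + x + 2*y**3 + y**2 + 2*y + 2

On U_Z we set Z = 1. Each monomial c·X^i·Y^j·Z^k in F becomes c·x^i·y^j·1^k = c·x^i·y^j.
Substituting Z = 1: F(X, Y, 1) = 2*x**3 - 2*x**2*y - 2*x**2 + x*y**2 + 3*x*y + x + 2*y**3 + y**2 + 2*y + 2.
Note: deg(f) ≤ deg(F) = 3; strict inequality happens when F is divisible by Z (lost terms).


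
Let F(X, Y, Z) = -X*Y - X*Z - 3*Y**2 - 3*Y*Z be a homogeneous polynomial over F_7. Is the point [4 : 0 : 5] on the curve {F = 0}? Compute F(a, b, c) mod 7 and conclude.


F(4,0,5) ≡ 1 (mod 7); P is NOT on the curve.

Evaluate F(4, 0, 5) term-by-term (mod 7).
  -X*Y ↦ -1·4·0·1 = 0
  -X*Z ↦ -1·4·1·5 = -20
  -3*Y**2 ↦ -3·1·0·1 = 0
  -3*Y*Z ↦ -3·1·0·5 = 0
Sum: F(4, 0, 5) = (0) + (-20) + (0) + (0) = -20.
Reducing mod 7: -20 ≡ 1 (mod 7).
Since F(a, b, c) ≡ 1 ≠ 0 (mod 7), P does NOT lie on the curve.


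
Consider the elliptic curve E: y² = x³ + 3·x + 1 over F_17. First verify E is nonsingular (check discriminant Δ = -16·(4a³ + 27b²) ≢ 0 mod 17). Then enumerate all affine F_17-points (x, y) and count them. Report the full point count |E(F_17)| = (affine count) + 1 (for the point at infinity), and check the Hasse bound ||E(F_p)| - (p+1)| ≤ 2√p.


Affine points = {(0, 1), (0, 16), (2, 7), (2, 10), (4, 3), (4, 14), (7, 5), (7, 12), (9, 3), (9, 14), (14, 4), (14, 13), (15, 2), (15, 15)}; affine count = 14; |E(F_17)| = 15.

Discriminant check: Δ ∝ 4a³ + 27b² = 4·3³ + 27·1² = 4·27 + 27·1 ≡ 16 (mod 17). Nonzero ⇒ E is nonsingular.
For each x ∈ F_17, compute rhs = x³ + 3·x + 1 mod 17, then count y ∈ F_17 with y² ≡ rhs.
  x = 0: rhs = 1, matching y values: 1, 16 (2 points).
  x = 1: rhs = 5, matching y values: none (0 points).
  x = 2: rhs = 15, matching y values: 7, 10 (2 points).
  x = 3: rhs = 3, matching y values: none (0 points).
  x = 4: rhs = 9, matching y values: 3, 14 (2 points).
  x = 5: rhs = 5, matching y values: none (0 points).
  x = 6: rhs = 14, matching y values: none (0 points).
  x = 7: rhs = 8, matching y values: 5, 12 (2 points).
  x = 8: rhs = 10, matching y values: none (0 points).
  x = 9: rhs = 9, matching y values: 3, 14 (2 points).
  x = 10: rhs = 11, matching y values: none (0 points).
  x = 11: rhs = 5, matching y values: none (0 points).
  x = 12: rhs = 14, matching y values: none (0 points).
  x = 13: rhs = 10, matching y values: none (0 points).
  x = 14: rhs = 16, matching y values: 4, 13 (2 points).
  x = 15: rhs = 4, matching y values: 2, 15 (2 points).
  x = 16: rhs = 14, matching y values: none (0 points).
Total affine count: 14.
Full point count |E(F_17)| = 14 + 1 = 15.
Hasse bound: |15 − (17+1)| = |-3| = 3 ≤ 2√17 ≈ 8.2462 ✓.


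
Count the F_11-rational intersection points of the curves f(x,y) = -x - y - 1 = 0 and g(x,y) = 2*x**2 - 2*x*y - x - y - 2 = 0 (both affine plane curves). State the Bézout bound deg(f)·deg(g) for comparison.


Common zeros: {(7, 3), (9, 1)}; count = 2; Bézout bound = 2.

deg(f) = 1, deg(g) = 2, so Bézout bound = 2.
Scan x ∈ F_11. For each x, list the y ∈ F_11 with f(x, y) ≡ 0 and those with g(x, y) ≡ 0 (mod 11); the common zeros in that column are the intersection.
  x = 0: f ≡ 0 at y ∈ {10}; g ≡ 0 at y ∈ {9}; common: ∅.
  x = 1: f ≡ 0 at y ∈ {9}; g ≡ 0 at y ∈ {7}; common: ∅.
  x = 2: f ≡ 0 at y ∈ {8}; g ≡ 0 at y ∈ {3}; common: ∅.
  x = 3: f ≡ 0 at y ∈ {7}; g ≡ 0 at y ∈ {5}; common: ∅.
  x = 4: f ≡ 0 at y ∈ {6}; g ≡ 0 at y ∈ {9}; common: ∅.
  x = 5: f ≡ 0 at y ∈ {5}; g ≡ 0 at y ∈ ∅; common: ∅.
  x = 6: f ≡ 0 at y ∈ {4}; g ≡ 0 at y ∈ {10}; common: ∅.
  x = 7: f ≡ 0 at y ∈ {3}; g ≡ 0 at y ∈ {3}; common: {3}.
  x = 8: f ≡ 0 at y ∈ {2}; g ≡ 0 at y ∈ {5}; common: ∅.
  x = 9: f ≡ 0 at y ∈ {1}; g ≡ 0 at y ∈ {1}; common: {1}.
  x = 10: f ≡ 0 at y ∈ {0}; g ≡ 0 at y ∈ {10}; common: ∅.
Collecting: common zeros = {(7, 3), (9, 1)}, so the count is 2.
Comparison with the Bézout bound: 2 ≤ 2 = deg(f)·deg(g), as expected for curves with no common component (the bound is attained).


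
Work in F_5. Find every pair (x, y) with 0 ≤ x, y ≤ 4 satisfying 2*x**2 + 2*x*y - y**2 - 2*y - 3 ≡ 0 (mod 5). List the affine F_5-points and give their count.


Affine F_5-points: {(1, 2), (1, 3), (2, 0), (2, 2), (3, 0), (3, 4)}; count = 6.

For each of the 25 pairs (x, y) ∈ F_5², evaluate f(x, y) mod 5. Record the zeros.
  x = 0: [0↦2, 1↦4, 2↦4, 3↦2, 4↦3]  zeros at y ∈ ∅
  x = 1: [0↦4, 1↦3, 2↦0, 3↦0, 4↦3]  zeros at y ∈ {2, 3}
  x = 2: [0↦0, 1↦1, 2↦0, 3↦2, 4↦2]  zeros at y ∈ {0, 2}
  x = 3: [0↦0, 1↦3, 2↦4, 3↦3, 4↦0]  zeros at y ∈ {0, 4}
  x = 4: [0↦4, 1↦4, 2↦2, 3↦3, 4↦2]  zeros at y ∈ ∅
Collecting zeros: affine points = {(1, 2), (1, 3), (2, 0), (2, 2), (3, 0), (3, 4)}.
Total count |C(F_5)_aff| = 6.


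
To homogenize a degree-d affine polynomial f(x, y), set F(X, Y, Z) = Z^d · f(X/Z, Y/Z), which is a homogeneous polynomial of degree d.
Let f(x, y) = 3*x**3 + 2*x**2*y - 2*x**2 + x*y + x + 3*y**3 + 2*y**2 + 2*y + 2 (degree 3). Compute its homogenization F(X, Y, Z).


F(X, Y, Z) = 3*X**3 + 2*X**2*Y - 2*X**2*Z + X*Y*Z + X*Z**2 + 3*Y**3 + 2*Y**2*Z + 2*Y*Z**2 + 2*Z**3

deg(f) = 3.
Substitute x = X/Z, y = Y/Z into f, then multiply by Z^3.
  monomial 3·x^3·y^0 ↦ 3·X^3·Y^0·Z^0.
  monomial 2·x^2·y^1 ↦ 2·X^2·Y^1·Z^0.
  monomial -2·x^2·y^0 ↦ -2·X^2·Y^0·Z^1.
  monomial 1·x^1·y^1 ↦ 1·X^1·Y^1·Z^1.
  monomial 1·x^1·y^0 ↦ 1·X^1·Y^0·Z^2.
  monomial 3·x^0·y^3 ↦ 3·X^0·Y^3·Z^0.
  monomial 2·x^0·y^2 ↦ 2·X^0·Y^2·Z^1.
  monomial 2·x^0·y^1 ↦ 2·X^0·Y^1·Z^2.
  monomial 2·x^0·y^0 ↦ 2·X^0·Y^0·Z^3.
Collecting: F(X, Y, Z) = 3*X**3 + 2*X**2*Y - 2*X**2*Z + X*Y*Z + X*Z**2 + 3*Y**3 + 2*Y**2*Z + 2*Y*Z**2 + 2*Z**3.


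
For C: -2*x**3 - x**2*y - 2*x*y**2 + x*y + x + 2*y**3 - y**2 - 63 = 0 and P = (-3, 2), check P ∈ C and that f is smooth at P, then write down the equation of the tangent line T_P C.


Tangent line at P: -47*x + 32*y - 205 = 0.

Step 1: f(-3, 2) = 0, so P lies on C.
Step 2: partial derivatives
  f_x(x, y) = -6*x**2 - 2*x*y - 2*y**2 + y + 1, f_y(x, y) = -x**2 - 4*x*y + x + 6*y**2 - 2*y.
  f_x(P) = -47, f_y(P) = 32 (gradient nonzero, so P is smooth).
Step 3: tangent line at P: -47·(x − -3) + 32·(y − 2) = 0.
Expanding: -47*x + 32*y - 205 = 0.


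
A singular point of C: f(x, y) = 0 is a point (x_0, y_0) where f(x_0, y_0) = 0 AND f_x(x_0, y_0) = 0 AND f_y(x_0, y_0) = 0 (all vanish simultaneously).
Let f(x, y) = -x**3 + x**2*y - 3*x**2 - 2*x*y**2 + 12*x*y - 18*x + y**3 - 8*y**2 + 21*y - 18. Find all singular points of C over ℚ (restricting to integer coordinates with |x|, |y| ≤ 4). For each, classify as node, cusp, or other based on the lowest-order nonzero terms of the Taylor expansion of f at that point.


Singular points: {(0, 3)}; classification: cusp.

Compute partial derivatives:
  f_x = -3*x**2 + 2*x*y - 6*x - 2*y**2 + 12*y - 18.
  f_y = x**2 - 4*x*y + 12*x + 3*y**2 - 16*y + 21.
Scan x_0 ∈ {−4, ..., 4}. For each x_0, f_y(x_0, y) is a polynomial in y; find its integer roots y ∈ {−4, ..., 4}, then test f_x and f at those candidates.
  x = -4: f_y(-4, y) = 3*y**2 - 11; no integer root y with |y| ≤ 4.
  x = -3: f_y(-3, y) = 3*y**2 - 4*y - 6; no integer root y with |y| ≤ 4.
  x = -2: f_y(-2, y) = 3*y**2 - 8*y + 1; no integer root y with |y| ≤ 4.
  x = -1: f_y(-1, y) = 3*y**2 - 12*y + 10; no integer root y with |y| ≤ 4.
  x = 0: f_y(0, y) = 3*y**2 - 16*y + 21; vanishes at y ∈ {3}. (0, 3): f_x = 0, f = 0 — SINGULAR.
  x = 1: f_y(1, y) = 3*y**2 - 20*y + 34; no integer root y with |y| ≤ 4.
  x = 2: f_y(2, y) = 3*y**2 - 24*y + 49; no integer root y with |y| ≤ 4.
  x = 3: f_y(3, y) = 3*y**2 - 28*y + 66; no integer root y with |y| ≤ 4.
  x = 4: f_y(4, y) = 3*y**2 - 32*y + 85; no integer root y with |y| ≤ 4.
Only singular point on the grid: (0, 3).
Classify: substitute x = 0 + u, y = 3 + v and expand: f = -u**3 + u**2*v - 2*u*v**2 + v**3 + v**2.
No constant or linear terms (consistent with a singular point). Quadratic part: v**2. Cubic part: -u**3 + u**2*v - 2*u*v**2 + v**3.
The quadratic part v**2 is a perfect square, so there is a single (double) tangent line v = 0, i.e. y = 3. Restricting the cubic part to that line (v = 0) leaves -u**3 ≠ 0, so f is not divisible by v and the branch is v² ≈ u**3 to lowest order — this is a cusp.
Classification: cusp.


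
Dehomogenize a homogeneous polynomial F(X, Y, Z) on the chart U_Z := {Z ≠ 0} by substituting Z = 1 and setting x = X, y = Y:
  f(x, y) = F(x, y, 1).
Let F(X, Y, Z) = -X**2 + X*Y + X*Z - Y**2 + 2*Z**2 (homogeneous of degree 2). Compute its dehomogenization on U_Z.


f(x, y) = -x**2 + x*y + x - y**2 + 2

On U_Z we set Z = 1. Each monomial c·X^i·Y^j·Z^k in F becomes c·x^i·y^j·1^k = c·x^i·y^j.
Substituting Z = 1: F(X, Y, 1) = -x**2 + x*y + x - y**2 + 2.
Note: deg(f) ≤ deg(F) = 2; strict inequality happens when F is divisible by Z (lost terms).


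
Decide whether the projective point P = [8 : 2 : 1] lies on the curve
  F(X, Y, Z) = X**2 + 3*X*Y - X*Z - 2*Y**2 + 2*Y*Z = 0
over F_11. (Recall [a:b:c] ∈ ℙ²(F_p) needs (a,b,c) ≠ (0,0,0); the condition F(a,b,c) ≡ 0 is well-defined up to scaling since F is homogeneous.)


F(8,2,1) ≡ 1 (mod 11); P is NOT on the curve.

Evaluate F(8, 2, 1) term-by-term (mod 11).
  X**2 ↦ 1·64·1·1 = 64
  3*X*Y ↦ 3·8·2·1 = 48
  -X*Z ↦ -1·8·1·1 = -8
  -2*Y**2 ↦ -2·1·4·1 = -8
  2*Y*Z ↦ 2·1·2·1 = 4
Sum: F(8, 2, 1) = (64) + (48) + (-8) + (-8) + (4) = 100.
Reducing mod 11: 100 ≡ 1 (mod 11).
Since F(a, b, c) ≡ 1 ≠ 0 (mod 11), P does NOT lie on the curve.


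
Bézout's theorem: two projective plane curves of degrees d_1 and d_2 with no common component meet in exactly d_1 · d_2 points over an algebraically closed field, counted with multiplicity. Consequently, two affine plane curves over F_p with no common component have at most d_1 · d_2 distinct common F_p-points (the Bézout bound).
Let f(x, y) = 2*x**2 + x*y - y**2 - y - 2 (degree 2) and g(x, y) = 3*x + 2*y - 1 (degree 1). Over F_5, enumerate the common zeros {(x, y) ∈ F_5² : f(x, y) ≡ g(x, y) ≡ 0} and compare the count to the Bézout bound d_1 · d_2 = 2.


Common zeros: ∅; count = 0; Bézout bound = 2.

deg(f) = 2, deg(g) = 1, so Bézout bound = 2.
Scan x ∈ F_5. For each x, list the y ∈ F_5 with f(x, y) ≡ 0 and those with g(x, y) ≡ 0 (mod 5); the common zeros in that column are the intersection.
  x = 0: f ≡ 0 at y ∈ ∅; g ≡ 0 at y ∈ {3}; common: ∅.
  x = 1: f ≡ 0 at y ∈ {0}; g ≡ 0 at y ∈ {4}; common: ∅.
  x = 2: f ≡ 0 at y ∈ {3}; g ≡ 0 at y ∈ {0}; common: ∅.
  x = 3: f ≡ 0 at y ∈ ∅; g ≡ 0 at y ∈ {1}; common: ∅.
  x = 4: f ≡ 0 at y ∈ {0, 3}; g ≡ 0 at y ∈ {2}; common: ∅.
Collecting: common zeros = ∅, so the count is 0.
Comparison with the Bézout bound: 0 ≤ 2 = deg(f)·deg(g), as expected for curves with no common component (the affine F_5-count falls short of the bound because intersections may lie at infinity, over extension fields, or carry multiplicity).


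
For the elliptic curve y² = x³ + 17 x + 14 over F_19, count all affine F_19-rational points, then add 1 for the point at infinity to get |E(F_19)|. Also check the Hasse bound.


Affine points = {(3, 4), (3, 15), (6, 3), (6, 16), (7, 1), (7, 18), (8, 4), (8, 15), (10, 5), (10, 14), (13, 0)}; affine count = 11; |E(F_19)| = 12.

Discriminant check: Δ ∝ 4a³ + 27b² = 4·17³ + 27·14² = 4·4913 + 27·196 ≡ 16 (mod 19). Nonzero ⇒ E is nonsingular.
For each x ∈ F_19, compute rhs = x³ + 17·x + 14 mod 19, then count y ∈ F_19 with y² ≡ rhs.
  x = 0: rhs = 14, matching y values: none (0 points).
  x = 1: rhs = 13, matching y values: none (0 points).
  x = 2: rhs = 18, matching y values: none (0 points).
  x = 3: rhs = 16, matching y values: 4, 15 (2 points).
  x = 4: rhs = 13, matching y values: none (0 points).
  x = 5: rhs = 15, matching y values: none (0 points).
  x = 6: rhs = 9, matching y values: 3, 16 (2 points).
  x = 7: rhs = 1, matching y values: 1, 18 (2 points).
  x = 8: rhs = 16, matching y values: 4, 15 (2 points).
  x = 9: rhs = 3, matching y values: none (0 points).
  x = 10: rhs = 6, matching y values: 5, 14 (2 points).
  x = 11: rhs = 12, matching y values: none (0 points).
  x = 12: rhs = 8, matching y values: none (0 points).
  x = 13: rhs = 0, matching y values: 0 (1 points).
  x = 14: rhs = 13, matching y values: none (0 points).
  x = 15: rhs = 15, matching y values: none (0 points).
  x = 16: rhs = 12, matching y values: none (0 points).
  x = 17: rhs = 10, matching y values: none (0 points).
  x = 18: rhs = 15, matching y values: none (0 points).
Total affine count: 11.
Full point count |E(F_19)| = 11 + 1 = 12.
Hasse bound: |12 − (19+1)| = |-8| = 8 ≤ 2√19 ≈ 8.7178 ✓.


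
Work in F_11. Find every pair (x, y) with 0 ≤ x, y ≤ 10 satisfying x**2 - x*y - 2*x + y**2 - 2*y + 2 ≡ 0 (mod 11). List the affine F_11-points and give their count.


Affine F_11-points: {(1, 5), (1, 9), (3, 6), (3, 10), (5, 1), (5, 6), (6, 3), (6, 5), (9, 1), (9, 10), (10, 3), (10, 9)}; count = 12.

For each of the 121 pairs (x, y) ∈ F_11², evaluate f(x, y) mod 11. Record the zeros.
  x = 0: [0↦2, 1↦1, 2↦2, 3↦5, 4↦10, 5↦6, 6↦4, 7↦4, 8↦6, 9↦10, 10↦5]  zeros at y ∈ ∅
  x = 1: [0↦1, 1↦10, 2↦10, 3↦1, 4↦5, 5↦0, 6↦8, 7↦7, 8↦8, 9↦0, 10↦5]  zeros at y ∈ {5, 9}
  x = 2: [0↦2, 1↦10, 2↦9, 3↦10, 4↦2, 5↦7, 6↦3, 7↦1, 8↦1, 9↦3, 10↦7]  zeros at y ∈ ∅
  x = 3: [0↦5, 1↦1, 2↦10, 3↦10, 4↦1, 5↦5, 6↦0, 7↦8, 8↦7, 9↦8, 10↦0]  zeros at y ∈ {6, 10}
  x = 4: [0↦10, 1↦5, 2↦2, 3↦1, 4↦2, 5↦5, 6↦10, 7↦6, 8↦4, 9↦4, 10↦6]  zeros at y ∈ ∅
  x = 5: [0↦6, 1↦0, 2↦7, 3↦5, 4↦5, 5↦7, 6↦0, 7↦6, 8↦3, 9↦2, 10↦3]  zeros at y ∈ {1, 6}
  x = 6: [0↦4, 1↦8, 2↦3, 3↦0, 4↦10, 5↦0, 6↦3, 7↦8, 8↦4, 9↦2, 10↦2]  zeros at y ∈ {3, 5}
  x = 7: [0↦4, 1↦7, 2↦1, 3↦8, 4↦6, 5↦6, 6↦8, 7↦1, 8↦7, 9↦4, 10↦3]  zeros at y ∈ ∅
  x = 8: [0↦6, 1↦8, 2↦1, 3↦7, 4↦4, 5↦3, 6↦4, 7↦7, 8↦1, 9↦8, 10↦6]  zeros at y ∈ ∅
  x = 9: [0↦10, 1↦0, 2↦3, 3↦8, 4↦4, 5↦2, 6↦2, 7↦4, 8↦8, 9↦3, 10↦0]  zeros at y ∈ {1, 10}
  x = 10: [0↦5, 1↦5, 2↦7, 3↦0, 4↦6, 5↦3, 6↦2, 7↦3, 8↦6, 9↦0, 10↦7]  zeros at y ∈ {3, 9}
Collecting zeros: affine points = {(1, 5), (1, 9), (3, 6), (3, 10), (5, 1), (5, 6), (6, 3), (6, 5), (9, 1), (9, 10), (10, 3), (10, 9)}.
Total count |C(F_11)_aff| = 12.


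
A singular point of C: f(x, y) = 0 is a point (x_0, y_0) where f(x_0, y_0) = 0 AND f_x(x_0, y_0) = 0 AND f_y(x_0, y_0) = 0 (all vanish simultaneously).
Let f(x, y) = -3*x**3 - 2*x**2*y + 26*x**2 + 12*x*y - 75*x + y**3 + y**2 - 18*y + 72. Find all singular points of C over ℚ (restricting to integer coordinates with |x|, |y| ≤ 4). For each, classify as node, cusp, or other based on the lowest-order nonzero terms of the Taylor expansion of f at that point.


Singular points: {(3, 0)}; classification: node.

Compute partial derivatives:
  f_x = -9*x**2 - 4*x*y + 52*x + 12*y - 75.
  f_y = -2*x**2 + 12*x + 3*y**2 + 2*y - 18.
Scan x_0 ∈ {−4, ..., 4}. For each x_0, f_y(x_0, y) is a polynomial in y; find its integer roots y ∈ {−4, ..., 4}, then test f_x and f at those candidates.
  x = -4: f_y(-4, y) = 3*y**2 + 2*y - 98; no integer root y with |y| ≤ 4.
  x = -3: f_y(-3, y) = 3*y**2 + 2*y - 72; no integer root y with |y| ≤ 4.
  x = -2: f_y(-2, y) = 3*y**2 + 2*y - 50; no integer root y with |y| ≤ 4.
  x = -1: f_y(-1, y) = 3*y**2 + 2*y - 32; no integer root y with |y| ≤ 4.
  x = 0: f_y(0, y) = 3*y**2 + 2*y - 18; no integer root y with |y| ≤ 4.
  x = 1: f_y(1, y) = 3*y**2 + 2*y - 8; vanishes at y ∈ {-2}. (1, -2): f_x = -48 ≠ 0.
  x = 2: f_y(2, y) = 3*y**2 + 2*y - 2; no integer root y with |y| ≤ 4.
  x = 3: f_y(3, y) = 3*y**2 + 2*y; vanishes at y ∈ {0}. (3, 0): f_x = 0, f = 0 — SINGULAR.
  x = 4: f_y(4, y) = 3*y**2 + 2*y - 2; no integer root y with |y| ≤ 4.
Only singular point on the grid: (3, 0).
Classify: substitute x = 3 + u, y = 0 + v and expand: f = -3*u**3 - 2*u**2*v - u**2 + v**3 + v**2.
No constant or linear terms (consistent with a singular point). Quadratic part: -u**2 + v**2. Cubic part: -3*u**3 - 2*u**2*v + v**3.
The quadratic part v**2 - u**2 = (v − u)(v + u) splits into two distinct linear factors, so there are two distinct tangent lines y − 0 = ±(x − 3) — this is a node (ordinary double point).
Classification: node.


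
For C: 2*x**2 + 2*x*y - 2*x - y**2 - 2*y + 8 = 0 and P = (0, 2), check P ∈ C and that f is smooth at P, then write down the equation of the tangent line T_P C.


Tangent line at P: 2*x - 6*y + 12 = 0.

Step 1: f(0, 2) = 0, so P lies on C.
Step 2: partial derivatives
  f_x(x, y) = 4*x + 2*y - 2, f_y(x, y) = 2*x - 2*y - 2.
  f_x(P) = 2, f_y(P) = -6 (gradient nonzero, so P is smooth).
Step 3: tangent line at P: 2·(x − 0) + -6·(y − 2) = 0.
Expanding: 2*x - 6*y + 12 = 0.


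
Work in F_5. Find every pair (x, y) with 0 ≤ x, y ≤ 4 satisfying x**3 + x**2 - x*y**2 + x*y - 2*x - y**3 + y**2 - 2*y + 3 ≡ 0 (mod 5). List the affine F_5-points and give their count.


Affine F_5-points: {(0, 2), (1, 4), (2, 3), (4, 0)}; count = 4.

For each of the 25 pairs (x, y) ∈ F_5², evaluate f(x, y) mod 5. Record the zeros.
  x = 0: [0↦3, 1↦1, 2↦0, 3↦4, 4↦2]  zeros at y ∈ {2}
  x = 1: [0↦3, 1↦1, 2↦3, 3↦3, 4↦0]  zeros at y ∈ {4}
  x = 2: [0↦1, 1↦4, 2↦4, 3↦0, 4↦1]  zeros at y ∈ {3}
  x = 3: [0↦3, 1↦1, 2↦4, 3↦1, 4↦1]  zeros at y ∈ ∅
  x = 4: [0↦0, 1↦3, 2↦4, 3↦2, 4↦1]  zeros at y ∈ {0}
Collecting zeros: affine points = {(0, 2), (1, 4), (2, 3), (4, 0)}.
Total count |C(F_5)_aff| = 4.


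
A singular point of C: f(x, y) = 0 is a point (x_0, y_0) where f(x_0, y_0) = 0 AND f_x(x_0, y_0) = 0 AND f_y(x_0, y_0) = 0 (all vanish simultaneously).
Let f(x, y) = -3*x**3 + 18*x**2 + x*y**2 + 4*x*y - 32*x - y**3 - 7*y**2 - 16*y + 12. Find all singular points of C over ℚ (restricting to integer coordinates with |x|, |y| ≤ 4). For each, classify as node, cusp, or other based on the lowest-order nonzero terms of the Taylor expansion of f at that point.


Singular points: {(2, -2)}; classification: cusp.

Compute partial derivatives:
  f_x = -9*x**2 + 36*x + y**2 + 4*y - 32.
  f_y = 2*x*y + 4*x - 3*y**2 - 14*y - 16.
Scan x_0 ∈ {−4, ..., 4}. For each x_0, f_y(x_0, y) is a polynomial in y; find its integer roots y ∈ {−4, ..., 4}, then test f_x and f at those candidates.
  x = -4: f_y(-4, y) = -3*y**2 - 22*y - 32; vanishes at y ∈ {-2}. (-4, -2): f_x = -324 ≠ 0.
  x = -3: f_y(-3, y) = -3*y**2 - 20*y - 28; vanishes at y ∈ {-2}. (-3, -2): f_x = -225 ≠ 0.
  x = -2: f_y(-2, y) = -3*y**2 - 18*y - 24; vanishes at y ∈ {-4, -2}. (-2, -4): f_x = -140 ≠ 0; (-2, -2): f_x = -144 ≠ 0.
  x = -1: f_y(-1, y) = -3*y**2 - 16*y - 20; vanishes at y ∈ {-2}. (-1, -2): f_x = -81 ≠ 0.
  x = 0: f_y(0, y) = -3*y**2 - 14*y - 16; vanishes at y ∈ {-2}. (0, -2): f_x = -36 ≠ 0.
  x = 1: f_y(1, y) = -3*y**2 - 12*y - 12; vanishes at y ∈ {-2}. (1, -2): f_x = -9 ≠ 0.
  x = 2: f_y(2, y) = -3*y**2 - 10*y - 8; vanishes at y ∈ {-2}. (2, -2): f_x = 0, f = 0 — SINGULAR.
  x = 3: f_y(3, y) = -3*y**2 - 8*y - 4; vanishes at y ∈ {-2}. (3, -2): f_x = -9 ≠ 0.
  x = 4: f_y(4, y) = -3*y**2 - 6*y; vanishes at y ∈ {-2, 0}. (4, -2): f_x = -36 ≠ 0; (4, 0): f_x = -32 ≠ 0.
Only singular point on the grid: (2, -2).
Classify: substitute x = 2 + u, y = -2 + v and expand: f = -3*u**3 + u*v**2 - v**3 + v**2.
No constant or linear terms (consistent with a singular point). Quadratic part: v**2. Cubic part: -3*u**3 + u*v**2 - v**3.
The quadratic part v**2 is a perfect square, so there is a single (double) tangent line v = 0, i.e. y = -2. Restricting the cubic part to that line (v = 0) leaves -3*u**3 ≠ 0, so f is not divisible by v and the branch is v² ≈ 3*u**3 to lowest order — this is a cusp.
Classification: cusp.


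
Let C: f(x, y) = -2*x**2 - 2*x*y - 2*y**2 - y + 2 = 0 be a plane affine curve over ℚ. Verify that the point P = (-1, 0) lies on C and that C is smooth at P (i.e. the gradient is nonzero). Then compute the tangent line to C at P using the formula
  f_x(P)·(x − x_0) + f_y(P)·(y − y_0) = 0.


Tangent line at P: 4*x + y + 4 = 0.

Step 1: f(-1, 0) = 0, so P lies on C.
Step 2: partial derivatives
  f_x(x, y) = -4*x - 2*y, f_y(x, y) = -2*x - 4*y - 1.
  f_x(P) = 4, f_y(P) = 1 (gradient nonzero, so P is smooth).
Step 3: tangent line at P: 4·(x − -1) + 1·(y − 0) = 0.
Expanding: 4*x + y + 4 = 0.


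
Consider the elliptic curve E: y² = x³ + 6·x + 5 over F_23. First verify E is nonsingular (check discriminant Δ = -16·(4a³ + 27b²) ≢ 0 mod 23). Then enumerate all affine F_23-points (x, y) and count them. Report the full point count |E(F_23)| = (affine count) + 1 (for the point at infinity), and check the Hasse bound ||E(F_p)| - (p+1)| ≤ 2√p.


Affine points = {(1, 9), (1, 14), (2, 5), (2, 18), (3, 2), (3, 21), (4, 1), (4, 22), (6, 2), (6, 21), (8, 6), (8, 17), (9, 11), (9, 12), (13, 7), (13, 16), (14, 2), (14, 21), (17, 11), (17, 12), (19, 3), (19, 20), (20, 11), (20, 12), (21, 10), (21, 13)}; affine count = 26; |E(F_23)| = 27.

Discriminant check: Δ ∝ 4a³ + 27b² = 4·6³ + 27·5² = 4·216 + 27·25 ≡ 21 (mod 23). Nonzero ⇒ E is nonsingular.
For each x ∈ F_23, compute rhs = x³ + 6·x + 5 mod 23, then count y ∈ F_23 with y² ≡ rhs.
  x = 0: rhs = 5, matching y values: none (0 points).
  x = 1: rhs = 12, matching y values: 9, 14 (2 points).
  x = 2: rhs = 2, matching y values: 5, 18 (2 points).
  x = 3: rhs = 4, matching y values: 2, 21 (2 points).
  x = 4: rhs = 1, matching y values: 1, 22 (2 points).
  x = 5: rhs = 22, matching y values: none (0 points).
  x = 6: rhs = 4, matching y values: 2, 21 (2 points).
  x = 7: rhs = 22, matching y values: none (0 points).
  x = 8: rhs = 13, matching y values: 6, 17 (2 points).
  x = 9: rhs = 6, matching y values: 11, 12 (2 points).
  x = 10: rhs = 7, matching y values: none (0 points).
  x = 11: rhs = 22, matching y values: none (0 points).
  x = 12: rhs = 11, matching y values: none (0 points).
  x = 13: rhs = 3, matching y values: 7, 16 (2 points).
  x = 14: rhs = 4, matching y values: 2, 21 (2 points).
  x = 15: rhs = 20, matching y values: none (0 points).
  x = 16: rhs = 11, matching y values: none (0 points).
  x = 17: rhs = 6, matching y values: 11, 12 (2 points).
  x = 18: rhs = 11, matching y values: none (0 points).
  x = 19: rhs = 9, matching y values: 3, 20 (2 points).
  x = 20: rhs = 6, matching y values: 11, 12 (2 points).
  x = 21: rhs = 8, matching y values: 10, 13 (2 points).
  x = 22: rhs = 21, matching y values: none (0 points).
Total affine count: 26.
Full point count |E(F_23)| = 26 + 1 = 27.
Hasse bound: |27 − (23+1)| = |3| = 3 ≤ 2√23 ≈ 9.5917 ✓.


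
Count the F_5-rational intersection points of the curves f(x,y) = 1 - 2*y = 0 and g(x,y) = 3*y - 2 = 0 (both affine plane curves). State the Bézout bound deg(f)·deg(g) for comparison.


Common zeros: ∅; count = 0; Bézout bound = 1.

deg(f) = 1, deg(g) = 1, so Bézout bound = 1.
Scan x ∈ F_5. For each x, list the y ∈ F_5 with f(x, y) ≡ 0 and those with g(x, y) ≡ 0 (mod 5); the common zeros in that column are the intersection.
  x = 0: f ≡ 0 at y ∈ {3}; g ≡ 0 at y ∈ {4}; common: ∅.
  x = 1: f ≡ 0 at y ∈ {3}; g ≡ 0 at y ∈ {4}; common: ∅.
  x = 2: f ≡ 0 at y ∈ {3}; g ≡ 0 at y ∈ {4}; common: ∅.
  x = 3: f ≡ 0 at y ∈ {3}; g ≡ 0 at y ∈ {4}; common: ∅.
  x = 4: f ≡ 0 at y ∈ {3}; g ≡ 0 at y ∈ {4}; common: ∅.
Collecting: common zeros = ∅, so the count is 0.
Comparison with the Bézout bound: 0 ≤ 1 = deg(f)·deg(g), as expected for curves with no common component (the affine F_5-count falls short of the bound because intersections may lie at infinity, over extension fields, or carry multiplicity).


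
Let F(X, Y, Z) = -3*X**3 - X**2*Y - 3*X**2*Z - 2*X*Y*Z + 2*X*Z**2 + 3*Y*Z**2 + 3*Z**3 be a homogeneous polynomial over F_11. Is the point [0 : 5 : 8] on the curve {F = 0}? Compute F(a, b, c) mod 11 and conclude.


F(0,5,8) ≡ 10 (mod 11); P is NOT on the curve.

Evaluate F(0, 5, 8) term-by-term (mod 11).
  -3*X**3 ↦ -3·0·1·1 = 0
  -X**2*Y ↦ -1·0·5·1 = 0
  -3*X**2*Z ↦ -3·0·1·8 = 0
  -2*X*Y*Z ↦ -2·0·5·8 = 0
  2*X*Z**2 ↦ 2·0·1·64 = 0
  3*Y*Z**2 ↦ 3·1·5·64 = 960
  3*Z**3 ↦ 3·1·1·512 = 1536
Sum: F(0, 5, 8) = (0) + (0) + (0) + (0) + (0) + (960) + (1536) = 2496.
Reducing mod 11: 2496 ≡ 10 (mod 11).
Since F(a, b, c) ≡ 10 ≠ 0 (mod 11), P does NOT lie on the curve.


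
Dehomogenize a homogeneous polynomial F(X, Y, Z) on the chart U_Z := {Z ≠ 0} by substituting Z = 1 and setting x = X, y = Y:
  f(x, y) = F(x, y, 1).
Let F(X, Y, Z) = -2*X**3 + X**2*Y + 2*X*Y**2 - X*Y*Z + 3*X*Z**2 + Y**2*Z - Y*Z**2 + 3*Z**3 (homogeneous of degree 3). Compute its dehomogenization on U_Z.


f(x, y) = -2*x**3 + x**2*y + 2*x*y**2 - x*y + 3*x + y**2 - y + 3

On U_Z we set Z = 1. Each monomial c·X^i·Y^j·Z^k in F becomes c·x^i·y^j·1^k = c·x^i·y^j.
Substituting Z = 1: F(X, Y, 1) = -2*x**3 + x**2*y + 2*x*y**2 - x*y + 3*x + y**2 - y + 3.
Note: deg(f) ≤ deg(F) = 3; strict inequality happens when F is divisible by Z (lost terms).


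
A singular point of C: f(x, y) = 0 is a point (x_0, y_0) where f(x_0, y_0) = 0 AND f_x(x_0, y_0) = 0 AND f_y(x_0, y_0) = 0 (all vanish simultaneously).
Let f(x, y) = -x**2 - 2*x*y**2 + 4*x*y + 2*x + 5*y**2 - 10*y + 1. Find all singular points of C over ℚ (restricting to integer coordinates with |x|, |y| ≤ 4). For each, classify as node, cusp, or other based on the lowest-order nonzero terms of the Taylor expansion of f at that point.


Singular points: {(2, 1)}; classification: node.

Compute partial derivatives:
  f_x = -2*x - 2*y**2 + 4*y + 2.
  f_y = -4*x*y + 4*x + 10*y - 10.
Scan x_0 ∈ {−4, ..., 4}. For each x_0, f_y(x_0, y) is a polynomial in y; find its integer roots y ∈ {−4, ..., 4}, then test f_x and f at those candidates.
  x = -4: f_y(-4, y) = 26*y - 26; vanishes at y ∈ {1}. (-4, 1): f_x = 12 ≠ 0.
  x = -3: f_y(-3, y) = 22*y - 22; vanishes at y ∈ {1}. (-3, 1): f_x = 10 ≠ 0.
  x = -2: f_y(-2, y) = 18*y - 18; vanishes at y ∈ {1}. (-2, 1): f_x = 8 ≠ 0.
  x = -1: f_y(-1, y) = 14*y - 14; vanishes at y ∈ {1}. (-1, 1): f_x = 6 ≠ 0.
  x = 0: f_y(0, y) = 10*y - 10; vanishes at y ∈ {1}. (0, 1): f_x = 4 ≠ 0.
  x = 1: f_y(1, y) = 6*y - 6; vanishes at y ∈ {1}. (1, 1): f_x = 2 ≠ 0.
  x = 2: f_y(2, y) = 2*y - 2; vanishes at y ∈ {1}. (2, 1): f_x = 0, f = 0 — SINGULAR.
  x = 3: f_y(3, y) = 2 - 2*y; vanishes at y ∈ {1}. (3, 1): f_x = -2 ≠ 0.
  x = 4: f_y(4, y) = 6 - 6*y; vanishes at y ∈ {1}. (4, 1): f_x = -4 ≠ 0.
Only singular point on the grid: (2, 1).
Classify: substitute x = 2 + u, y = 1 + v and expand: f = -u**2 - 2*u*v**2 + v**2.
No constant or linear terms (consistent with a singular point). Quadratic part: -u**2 + v**2. Cubic part: -2*u*v**2.
The quadratic part v**2 - u**2 = (v − u)(v + u) splits into two distinct linear factors, so there are two distinct tangent lines y − 1 = ±(x − 2) — this is a node (ordinary double point).
Classification: node.


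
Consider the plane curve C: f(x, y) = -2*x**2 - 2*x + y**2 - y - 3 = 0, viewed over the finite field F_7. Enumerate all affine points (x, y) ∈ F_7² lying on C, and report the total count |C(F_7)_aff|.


Affine F_7-points: {(1, 0), (1, 1), (3, 3), (3, 5), (5, 0), (5, 1)}; count = 6.

For each of the 49 pairs (x, y) ∈ F_7², evaluate f(x, y) mod 7. Record the zeros.
  x = 0: [0↦4, 1↦4, 2↦6, 3↦3, 4↦2, 5↦3, 6↦6]  zeros at y ∈ ∅
  x = 1: [0↦0, 1↦0, 2↦2, 3↦6, 4↦5, 5↦6, 6↦2]  zeros at y ∈ {0, 1}
  x = 2: [0↦6, 1↦6, 2↦1, 3↦5, 4↦4, 5↦5, 6↦1]  zeros at y ∈ ∅
  x = 3: [0↦1, 1↦1, 2↦3, 3↦0, 4↦6, 5↦0, 6↦3]  zeros at y ∈ {3, 5}
  x = 4: [0↦6, 1↦6, 2↦1, 3↦5, 4↦4, 5↦5, 6↦1]  zeros at y ∈ ∅
  x = 5: [0↦0, 1↦0, 2↦2, 3↦6, 4↦5, 5↦6, 6↦2]  zeros at y ∈ {0, 1}
  x = 6: [0↦4, 1↦4, 2↦6, 3↦3, 4↦2, 5↦3, 6↦6]  zeros at y ∈ ∅
Collecting zeros: affine points = {(1, 0), (1, 1), (3, 3), (3, 5), (5, 0), (5, 1)}.
Total count |C(F_7)_aff| = 6.


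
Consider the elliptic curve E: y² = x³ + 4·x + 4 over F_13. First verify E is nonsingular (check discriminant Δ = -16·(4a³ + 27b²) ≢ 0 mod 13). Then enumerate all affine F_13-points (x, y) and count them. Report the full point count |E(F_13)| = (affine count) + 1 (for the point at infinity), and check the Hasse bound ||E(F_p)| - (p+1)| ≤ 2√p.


Affine points = {(0, 2), (0, 11), (1, 3), (1, 10), (3, 2), (3, 11), (6, 6), (6, 7), (10, 2), (10, 11), (11, 1), (11, 12), (12, 5), (12, 8)}; affine count = 14; |E(F_13)| = 15.

Discriminant check: Δ ∝ 4a³ + 27b² = 4·4³ + 27·4² = 4·64 + 27·16 ≡ 12 (mod 13). Nonzero ⇒ E is nonsingular.
For each x ∈ F_13, compute rhs = x³ + 4·x + 4 mod 13, then count y ∈ F_13 with y² ≡ rhs.
  x = 0: rhs = 4, matching y values: 2, 11 (2 points).
  x = 1: rhs = 9, matching y values: 3, 10 (2 points).
  x = 2: rhs = 7, matching y values: none (0 points).
  x = 3: rhs = 4, matching y values: 2, 11 (2 points).
  x = 4: rhs = 6, matching y values: none (0 points).
  x = 5: rhs = 6, matching y values: none (0 points).
  x = 6: rhs = 10, matching y values: 6, 7 (2 points).
  x = 7: rhs = 11, matching y values: none (0 points).
  x = 8: rhs = 2, matching y values: none (0 points).
  x = 9: rhs = 2, matching y values: none (0 points).
  x = 10: rhs = 4, matching y values: 2, 11 (2 points).
  x = 11: rhs = 1, matching y values: 1, 12 (2 points).
  x = 12: rhs = 12, matching y values: 5, 8 (2 points).
Total affine count: 14.
Full point count |E(F_13)| = 14 + 1 = 15.
Hasse bound: |15 − (13+1)| = |1| = 1 ≤ 2√13 ≈ 7.2111 ✓.


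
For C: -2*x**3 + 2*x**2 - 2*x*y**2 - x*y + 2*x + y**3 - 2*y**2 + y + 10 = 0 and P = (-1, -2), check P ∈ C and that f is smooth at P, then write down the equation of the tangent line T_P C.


Tangent line at P: -14*x + 14*y + 14 = 0.

Step 1: f(-1, -2) = 0, so P lies on C.
Step 2: partial derivatives
  f_x(x, y) = -6*x**2 + 4*x - 2*y**2 - y + 2, f_y(x, y) = -4*x*y - x + 3*y**2 - 4*y + 1.
  f_x(P) = -14, f_y(P) = 14 (gradient nonzero, so P is smooth).
Step 3: tangent line at P: -14·(x − -1) + 14·(y − -2) = 0.
Expanding: -14*x + 14*y + 14 = 0.


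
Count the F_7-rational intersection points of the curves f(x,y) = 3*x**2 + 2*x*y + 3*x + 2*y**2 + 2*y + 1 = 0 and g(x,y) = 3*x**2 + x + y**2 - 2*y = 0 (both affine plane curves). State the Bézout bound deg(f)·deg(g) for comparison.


Common zeros: ∅; count = 0; Bézout bound = 4.

deg(f) = 2, deg(g) = 2, so Bézout bound = 4.
Scan x ∈ F_7. For each x, list the y ∈ F_7 with f(x, y) ≡ 0 and those with g(x, y) ≡ 0 (mod 7); the common zeros in that column are the intersection.
  x = 0: f ≡ 0 at y ∈ ∅; g ≡ 0 at y ∈ {0, 2}; common: ∅.
  x = 1: f ≡ 0 at y ∈ {0, 5}; g ≡ 0 at y ∈ {3, 6}; common: ∅.
  x = 2: f ≡ 0 at y ∈ ∅; g ≡ 0 at y ∈ {0, 2}; common: ∅.
  x = 3: f ≡ 0 at y ∈ ∅; g ≡ 0 at y ∈ ∅; common: ∅.
  x = 4: f ≡ 0 at y ∈ {4, 5}; g ≡ 0 at y ∈ ∅; common: ∅.
  x = 5: f ≡ 0 at y ∈ {0, 1}; g ≡ 0 at y ∈ ∅; common: ∅.
  x = 6: f ≡ 0 at y ∈ ∅; g ≡ 0 at y ∈ ∅; common: ∅.
Collecting: common zeros = ∅, so the count is 0.
Comparison with the Bézout bound: 0 ≤ 4 = deg(f)·deg(g), as expected for curves with no common component (the affine F_7-count falls short of the bound because intersections may lie at infinity, over extension fields, or carry multiplicity).


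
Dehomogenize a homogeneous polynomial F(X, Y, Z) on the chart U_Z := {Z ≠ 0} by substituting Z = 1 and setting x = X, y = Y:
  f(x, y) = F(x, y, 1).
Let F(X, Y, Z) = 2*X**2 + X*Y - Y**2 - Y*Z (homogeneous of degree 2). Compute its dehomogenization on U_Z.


f(x, y) = 2*x**2 + x*y - y**2 - y

On U_Z we set Z = 1. Each monomial c·X^i·Y^j·Z^k in F becomes c·x^i·y^j·1^k = c·x^i·y^j.
Substituting Z = 1: F(X, Y, 1) = 2*x**2 + x*y - y**2 - y.
Note: deg(f) ≤ deg(F) = 2; strict inequality happens when F is divisible by Z (lost terms).


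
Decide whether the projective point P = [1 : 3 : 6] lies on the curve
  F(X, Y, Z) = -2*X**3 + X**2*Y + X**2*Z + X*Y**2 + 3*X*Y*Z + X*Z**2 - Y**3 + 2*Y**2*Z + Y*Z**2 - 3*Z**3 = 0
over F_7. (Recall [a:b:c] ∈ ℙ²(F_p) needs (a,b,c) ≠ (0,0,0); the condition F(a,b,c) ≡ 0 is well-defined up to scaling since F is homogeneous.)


F(1,3,6) ≡ 4 (mod 7); P is NOT on the curve.

Evaluate F(1, 3, 6) term-by-term (mod 7).
  -2*X**3 ↦ -2·1·1·1 = -2
  X**2*Y ↦ 1·1·3·1 = 3
  X**2*Z ↦ 1·1·1·6 = 6
  X*Y**2 ↦ 1·1·9·1 = 9
  3*X*Y*Z ↦ 3·1·3·6 = 54
  X*Z**2 ↦ 1·1·1·36 = 36
  -Y**3 ↦ -1·1·27·1 = -27
  2*Y**2*Z ↦ 2·1·9·6 = 108
  Y*Z**2 ↦ 1·1·3·36 = 108
  -3*Z**3 ↦ -3·1·1·216 = -648
Sum: F(1, 3, 6) = (-2) + (3) + (6) + (9) + (54) + (36) + (-27) + (108) + (108) + (-648) = -353.
Reducing mod 7: -353 ≡ 4 (mod 7).
Since F(a, b, c) ≡ 4 ≠ 0 (mod 7), P does NOT lie on the curve.


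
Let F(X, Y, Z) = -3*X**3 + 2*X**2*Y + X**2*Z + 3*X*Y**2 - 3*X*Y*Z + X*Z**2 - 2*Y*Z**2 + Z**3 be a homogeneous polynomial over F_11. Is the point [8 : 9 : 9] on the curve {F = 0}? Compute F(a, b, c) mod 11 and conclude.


F(8,9,9) ≡ 1 (mod 11); P is NOT on the curve.

Evaluate F(8, 9, 9) term-by-term (mod 11).
  -3*X**3 ↦ -3·512·1·1 = -1536
  2*X**2*Y ↦ 2·64·9·1 = 1152
  X**2*Z ↦ 1·64·1·9 = 576
  3*X*Y**2 ↦ 3·8·81·1 = 1944
  -3*X*Y*Z ↦ -3·8·9·9 = -1944
  X*Z**2 ↦ 1·8·1·81 = 648
  -2*Y*Z**2 ↦ -2·1·9·81 = -1458
  Z**3 ↦ 1·1·1·729 = 729
Sum: F(8, 9, 9) = (-1536) + (1152) + (576) + (1944) + (-1944) + (648) + (-1458) + (729) = 111.
Reducing mod 11: 111 ≡ 1 (mod 11).
Since F(a, b, c) ≡ 1 ≠ 0 (mod 11), P does NOT lie on the curve.


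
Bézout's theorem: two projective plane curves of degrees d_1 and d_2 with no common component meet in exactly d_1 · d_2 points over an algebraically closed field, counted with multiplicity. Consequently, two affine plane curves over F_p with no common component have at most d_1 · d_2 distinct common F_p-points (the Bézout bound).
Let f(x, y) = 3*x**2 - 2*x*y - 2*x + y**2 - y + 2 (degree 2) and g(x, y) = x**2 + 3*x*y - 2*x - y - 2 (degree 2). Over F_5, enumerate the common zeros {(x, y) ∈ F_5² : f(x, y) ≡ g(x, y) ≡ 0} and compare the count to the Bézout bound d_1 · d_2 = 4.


Common zeros: ∅; count = 0; Bézout bound = 4.

deg(f) = 2, deg(g) = 2, so Bézout bound = 4.
Scan x ∈ F_5. For each x, list the y ∈ F_5 with f(x, y) ≡ 0 and those with g(x, y) ≡ 0 (mod 5); the common zeros in that column are the intersection.
  x = 0: f ≡ 0 at y ∈ ∅; g ≡ 0 at y ∈ {3}; common: ∅.
  x = 1: f ≡ 0 at y ∈ ∅; g ≡ 0 at y ∈ {4}; common: ∅.
  x = 2: f ≡ 0 at y ∈ {0}; g ≡ 0 at y ∈ ∅; common: ∅.
  x = 3: f ≡ 0 at y ∈ ∅; g ≡ 0 at y ∈ {3}; common: ∅.
  x = 4: f ≡ 0 at y ∈ ∅; g ≡ 0 at y ∈ {4}; common: ∅.
Collecting: common zeros = ∅, so the count is 0.
Comparison with the Bézout bound: 0 ≤ 4 = deg(f)·deg(g), as expected for curves with no common component (the affine F_5-count falls short of the bound because intersections may lie at infinity, over extension fields, or carry multiplicity).


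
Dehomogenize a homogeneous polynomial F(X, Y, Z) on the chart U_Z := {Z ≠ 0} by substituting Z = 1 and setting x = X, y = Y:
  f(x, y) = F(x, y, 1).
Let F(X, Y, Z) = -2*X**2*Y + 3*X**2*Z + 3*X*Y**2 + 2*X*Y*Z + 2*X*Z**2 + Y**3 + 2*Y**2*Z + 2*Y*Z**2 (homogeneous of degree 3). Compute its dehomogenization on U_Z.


f(x, y) = -2*x**2*y + 3*x**2 + 3*x*y**2 + 2*x*y + 2*x + y**3 + 2*y**2 + 2*y

On U_Z we set Z = 1. Each monomial c·X^i·Y^j·Z^k in F becomes c·x^i·y^j·1^k = c·x^i·y^j.
Substituting Z = 1: F(X, Y, 1) = -2*x**2*y + 3*x**2 + 3*x*y**2 + 2*x*y + 2*x + y**3 + 2*y**2 + 2*y.
Note: deg(f) ≤ deg(F) = 3; strict inequality happens when F is divisible by Z (lost terms).


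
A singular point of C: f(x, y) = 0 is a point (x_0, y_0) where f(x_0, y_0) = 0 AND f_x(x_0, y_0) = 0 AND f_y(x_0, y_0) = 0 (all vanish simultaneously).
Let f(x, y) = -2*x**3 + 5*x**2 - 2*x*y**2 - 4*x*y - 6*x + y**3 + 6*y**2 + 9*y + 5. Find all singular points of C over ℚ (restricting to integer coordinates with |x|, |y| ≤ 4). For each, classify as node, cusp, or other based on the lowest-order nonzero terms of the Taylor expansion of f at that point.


Singular points: {(1, -1)}; classification: node.

Compute partial derivatives:
  f_x = -6*x**2 + 10*x - 2*y**2 - 4*y - 6.
  f_y = -4*x*y - 4*x + 3*y**2 + 12*y + 9.
Scan x_0 ∈ {−4, ..., 4}. For each x_0, f_y(x_0, y) is a polynomial in y; find its integer roots y ∈ {−4, ..., 4}, then test f_x and f at those candidates.
  x = -4: f_y(-4, y) = 3*y**2 + 28*y + 25; vanishes at y ∈ {-1}. (-4, -1): f_x = -140 ≠ 0.
  x = -3: f_y(-3, y) = 3*y**2 + 24*y + 21; vanishes at y ∈ {-1}. (-3, -1): f_x = -88 ≠ 0.
  x = -2: f_y(-2, y) = 3*y**2 + 20*y + 17; vanishes at y ∈ {-1}. (-2, -1): f_x = -48 ≠ 0.
  x = -1: f_y(-1, y) = 3*y**2 + 16*y + 13; vanishes at y ∈ {-1}. (-1, -1): f_x = -20 ≠ 0.
  x = 0: f_y(0, y) = 3*y**2 + 12*y + 9; vanishes at y ∈ {-3, -1}. (0, -3): f_x = -12 ≠ 0; (0, -1): f_x = -4 ≠ 0.
  x = 1: f_y(1, y) = 3*y**2 + 8*y + 5; vanishes at y ∈ {-1}. (1, -1): f_x = 0, f = 0 — SINGULAR.
  x = 2: f_y(2, y) = 3*y**2 + 4*y + 1; vanishes at y ∈ {-1}. (2, -1): f_x = -8 ≠ 0.
  x = 3: f_y(3, y) = 3*y**2 - 3; vanishes at y ∈ {-1, 1}. (3, -1): f_x = -28 ≠ 0; (3, 1): f_x = -36 ≠ 0.
  x = 4: f_y(4, y) = 3*y**2 - 4*y - 7; vanishes at y ∈ {-1}. (4, -1): f_x = -60 ≠ 0.
Only singular point on the grid: (1, -1).
Classify: substitute x = 1 + u, y = -1 + v and expand: f = -2*u**3 - u**2 - 2*u*v**2 + v**3 + v**2.
No constant or linear terms (consistent with a singular point). Quadratic part: -u**2 + v**2. Cubic part: -2*u**3 - 2*u*v**2 + v**3.
The quadratic part v**2 - u**2 = (v − u)(v + u) splits into two distinct linear factors, so there are two distinct tangent lines y − -1 = ±(x − 1) — this is a node (ordinary double point).
Classification: node.


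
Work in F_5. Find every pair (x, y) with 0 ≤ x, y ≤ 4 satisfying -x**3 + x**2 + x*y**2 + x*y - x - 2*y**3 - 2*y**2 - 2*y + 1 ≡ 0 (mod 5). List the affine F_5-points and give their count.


Affine F_5-points: {(0, 1), (1, 0), (2, 0), (3, 0), (3, 1), (3, 2), (4, 2)}; count = 7.

For each of the 25 pairs (x, y) ∈ F_5², evaluate f(x, y) mod 5. Record the zeros.
  x = 0: [0↦1, 1↦0, 2↦3, 3↦3, 4↦3]  zeros at y ∈ {1}
  x = 1: [0↦0, 1↦1, 2↦3, 3↦4, 4↦2]  zeros at y ∈ {0}
  x = 2: [0↦0, 1↦3, 2↦4, 3↦1, 4↦2]  zeros at y ∈ {0}
  x = 3: [0↦0, 1↦0, 2↦0, 3↦3, 4↦2]  zeros at y ∈ {0, 1, 2}
  x = 4: [0↦4, 1↦1, 2↦0, 3↦4, 4↦1]  zeros at y ∈ {2}
Collecting zeros: affine points = {(0, 1), (1, 0), (2, 0), (3, 0), (3, 1), (3, 2), (4, 2)}.
Total count |C(F_5)_aff| = 7.


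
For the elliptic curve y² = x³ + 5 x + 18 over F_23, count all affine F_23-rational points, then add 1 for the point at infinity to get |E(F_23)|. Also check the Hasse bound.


Affine points = {(0, 8), (0, 15), (1, 1), (1, 22), (2, 6), (2, 17), (8, 8), (8, 15), (11, 1), (11, 22), (12, 9), (12, 14), (13, 7), (13, 16), (14, 7), (14, 16), (15, 8), (15, 15), (16, 10), (16, 13), (17, 5), (17, 18), (18, 11), (18, 12), (19, 7), (19, 16), (21, 0), (22, 9), (22, 14)}; affine count = 29; |E(F_23)| = 30.

Discriminant check: Δ ∝ 4a³ + 27b² = 4·5³ + 27·18² = 4·125 + 27·324 ≡ 2 (mod 23). Nonzero ⇒ E is nonsingular.
For each x ∈ F_23, compute rhs = x³ + 5·x + 18 mod 23, then count y ∈ F_23 with y² ≡ rhs.
  x = 0: rhs = 18, matching y values: 8, 15 (2 points).
  x = 1: rhs = 1, matching y values: 1, 22 (2 points).
  x = 2: rhs = 13, matching y values: 6, 17 (2 points).
  x = 3: rhs = 14, matching y values: none (0 points).
  x = 4: rhs = 10, matching y values: none (0 points).
  x = 5: rhs = 7, matching y values: none (0 points).
  x = 6: rhs = 11, matching y values: none (0 points).
  x = 7: rhs = 5, matching y values: none (0 points).
  x = 8: rhs = 18, matching y values: 8, 15 (2 points).
  x = 9: rhs = 10, matching y values: none (0 points).
  x = 10: rhs = 10, matching y values: none (0 points).
  x = 11: rhs = 1, matching y values: 1, 22 (2 points).
  x = 12: rhs = 12, matching y values: 9, 14 (2 points).
  x = 13: rhs = 3, matching y values: 7, 16 (2 points).
  x = 14: rhs = 3, matching y values: 7, 16 (2 points).
  x = 15: rhs = 18, matching y values: 8, 15 (2 points).
  x = 16: rhs = 8, matching y values: 10, 13 (2 points).
  x = 17: rhs = 2, matching y values: 5, 18 (2 points).
  x = 18: rhs = 6, matching y values: 11, 12 (2 points).
  x = 19: rhs = 3, matching y values: 7, 16 (2 points).
  x = 20: rhs = 22, matching y values: none (0 points).
  x = 21: rhs = 0, matching y values: 0 (1 points).
  x = 22: rhs = 12, matching y values: 9, 14 (2 points).
Total affine count: 29.
Full point count |E(F_23)| = 29 + 1 = 30.
Hasse bound: |30 − (23+1)| = |6| = 6 ≤ 2√23 ≈ 9.5917 ✓.
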